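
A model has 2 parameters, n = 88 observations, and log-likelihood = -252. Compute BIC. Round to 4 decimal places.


ln(88) = 4.477337.
k * ln(n) = 2 * 4.477337 = 8.954674.
-2L = 504.
BIC = 8.954674 + 504 = 512.954674, which rounds to 512.9547.

512.9547


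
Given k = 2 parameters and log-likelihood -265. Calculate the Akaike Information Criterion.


Compute:
2k = 2*2 = 4.
-2*loglik = -2*(-265) = 530.
AIC = 4 + 530 = 534.

534


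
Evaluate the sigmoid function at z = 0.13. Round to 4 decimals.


exp(-0.1300) = 0.8781.
1 + exp(-z) = 1.8781.
sigmoid = 1/1.8781 = 0.5325.

0.5325


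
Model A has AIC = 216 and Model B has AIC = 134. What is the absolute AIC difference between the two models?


Compute |216 - 134| = 82.
Model B has the smaller AIC.

82


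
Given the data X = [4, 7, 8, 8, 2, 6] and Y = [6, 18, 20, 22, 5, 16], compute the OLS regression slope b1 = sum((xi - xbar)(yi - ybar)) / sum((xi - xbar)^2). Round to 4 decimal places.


Calculate xbar = 5.8333, ybar = 14.5000.
S_xx = 28.8333, S_xy = 84.5000.
Using b1 = S_xy / S_xx = 84.5000 / 28.8333, we get b1 = 2.9306.

2.9306


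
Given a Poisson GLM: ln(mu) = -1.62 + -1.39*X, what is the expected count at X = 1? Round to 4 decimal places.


Linear predictor: eta = -1.62 + (-1.39)(1) = -3.0100.
Expected count: mu = exp(-3.0100) = 0.0493.

0.0493


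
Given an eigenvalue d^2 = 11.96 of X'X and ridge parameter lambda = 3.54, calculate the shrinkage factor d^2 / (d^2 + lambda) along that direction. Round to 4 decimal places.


Denominator = d^2 + lambda = 11.96 + 3.54 = 15.5000.
Shrinkage = 11.96 / 15.5000 = 0.7716.

0.7716


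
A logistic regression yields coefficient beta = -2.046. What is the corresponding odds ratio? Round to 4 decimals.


The odds ratio is computed as:
OR = e^(-2.046) = 0.1293.

0.1293


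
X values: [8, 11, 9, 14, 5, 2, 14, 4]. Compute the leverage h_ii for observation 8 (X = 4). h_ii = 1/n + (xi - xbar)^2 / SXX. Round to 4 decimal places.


Compute xbar = 8.3750 with n = 8 observations.
SXX = 141.8750.
Leverage = 1/8 + (4 - 8.3750)^2/141.8750 = 0.2599.

0.2599


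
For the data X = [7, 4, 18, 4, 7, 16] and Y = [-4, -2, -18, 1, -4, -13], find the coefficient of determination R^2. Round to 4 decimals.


Fit the OLS line: b0 = 4.2278, b1 = -1.1673.
SSres = 8.0925.
SStot = 263.3333.
R^2 = 1 - 8.0925/263.3333 = 0.9693.

0.9693


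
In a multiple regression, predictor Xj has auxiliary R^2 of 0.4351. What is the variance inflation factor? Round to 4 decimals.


Using VIF = 1/(1 - R^2_j):
1 - 0.4351 = 0.5649.
VIF = 1.7702.

1.7702


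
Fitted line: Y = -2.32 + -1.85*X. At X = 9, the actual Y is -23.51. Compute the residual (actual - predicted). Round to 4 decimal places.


Compute yhat = -2.32 + (-1.85)(9) = -18.9700.
Residual = actual - predicted = -23.51 - -18.9700 = -4.5400.

-4.5400


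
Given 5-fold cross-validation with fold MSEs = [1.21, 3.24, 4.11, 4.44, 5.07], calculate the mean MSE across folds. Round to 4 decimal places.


Total MSE across folds = 18.0700.
CV-MSE = 18.0700/5 = 3.6140.

3.6140


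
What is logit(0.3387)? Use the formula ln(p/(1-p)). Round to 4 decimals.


1 - p = 0.6613.
p/(1-p) = 0.5122.
logit = ln(0.5122) = -0.6691.

-0.6691


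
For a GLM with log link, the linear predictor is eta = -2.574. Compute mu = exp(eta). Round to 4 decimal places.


The inverse log link gives:
mu = exp(-2.574) = 0.0762.

0.0762


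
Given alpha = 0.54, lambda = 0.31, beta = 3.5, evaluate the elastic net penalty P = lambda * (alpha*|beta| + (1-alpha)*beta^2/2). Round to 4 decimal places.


alpha * |beta| = 0.54 * 3.5 = 1.8900.
(1-alpha) * beta^2/2 = 0.46 * 12.2500/2 = 2.8175.
Total = 0.31 * (1.8900 + 2.8175) = 1.4593.

1.4593


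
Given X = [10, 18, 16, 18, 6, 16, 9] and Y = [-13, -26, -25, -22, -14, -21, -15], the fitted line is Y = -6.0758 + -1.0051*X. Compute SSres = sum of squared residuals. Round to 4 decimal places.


Predicted values from Y = -6.0758 + -1.0051*X.
Residuals: [3.1268, -1.8324, -2.8426, 2.1676, -1.8936, 1.1574, 0.1217].
SSres = 30.8535.

30.8535


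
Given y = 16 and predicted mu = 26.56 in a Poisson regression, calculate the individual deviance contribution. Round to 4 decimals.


First: ln(16/26.56) = -0.506818.
Then: 16 * -0.506818 = -8.109088.
y - mu = 16 - 26.56 = -10.56.
D = 2(-8.109088 - -10.56) = 4.901824, which rounds to 4.9018.

4.9018


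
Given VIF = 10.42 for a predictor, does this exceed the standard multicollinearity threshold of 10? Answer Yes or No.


The threshold is 10.
VIF = 10.42 is >= 10.
Multicollinearity indication: Yes.

Yes


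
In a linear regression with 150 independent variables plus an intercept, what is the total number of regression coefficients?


Each predictor gets one coefficient, plus one intercept.
Total parameters = 150 + 1 = 151.

151


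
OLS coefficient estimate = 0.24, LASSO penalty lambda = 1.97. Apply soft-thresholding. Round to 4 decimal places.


Check: |0.24| = 0.24 vs lambda = 1.97.
Since |beta| <= lambda, the coefficient is set to 0.
Soft-thresholded coefficient = 0.0000.

0.0000


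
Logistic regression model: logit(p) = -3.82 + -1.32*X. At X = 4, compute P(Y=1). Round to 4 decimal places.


Linear predictor: z = -3.82 + -1.32 * 4 = -9.1000.
P = 1/(1 + exp(9.1000)) = 1/(1 + 8955.2927) = 0.0001.

0.0001


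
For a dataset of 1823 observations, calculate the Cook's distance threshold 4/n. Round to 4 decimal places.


Cook's distance cutoff = 4/n = 4/1823.
= 0.0022.

0.0022


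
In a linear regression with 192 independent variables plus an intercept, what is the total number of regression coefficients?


Including the intercept, the model has 192 predictor coefficients + 1 intercept.
Total = 193.

193


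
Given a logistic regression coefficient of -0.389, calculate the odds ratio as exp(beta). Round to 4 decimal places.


Odds ratio = exp(beta) = exp(-0.389).
= 0.6777.

0.6777


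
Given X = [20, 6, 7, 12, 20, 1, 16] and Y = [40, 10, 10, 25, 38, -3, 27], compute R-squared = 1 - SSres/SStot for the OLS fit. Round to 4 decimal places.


The fitted line is Y = -4.0896 + 2.1418*X.
SSres = 27.1716, SStot = 1520.0000.
R^2 = 1 - SSres/SStot = 0.9821.

0.9821


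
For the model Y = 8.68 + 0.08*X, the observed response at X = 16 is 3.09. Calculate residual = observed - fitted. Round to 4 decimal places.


Predicted = 8.68 + 0.08 * 16 = 9.9600.
Residual = 3.09 - 9.9600 = -6.8700.

-6.8700


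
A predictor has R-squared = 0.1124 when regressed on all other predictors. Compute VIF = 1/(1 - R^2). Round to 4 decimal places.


VIF = 1 / (1 - 0.1124).
= 1 / 0.8876 = 1.1266.

1.1266


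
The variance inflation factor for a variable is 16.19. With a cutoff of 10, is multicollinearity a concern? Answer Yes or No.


Check: VIF = 16.19 vs threshold = 10.
Since 16.19 >= 10, the answer is Yes.

Yes


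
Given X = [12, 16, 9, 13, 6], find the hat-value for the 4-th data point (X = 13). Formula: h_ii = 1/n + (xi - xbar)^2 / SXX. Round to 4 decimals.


Mean of X: xbar = 11.2000.
SXX = 58.8000.
For X = 13: h = 1/5 + (13 - 11.2000)^2/58.8000 = 0.2551.

0.2551


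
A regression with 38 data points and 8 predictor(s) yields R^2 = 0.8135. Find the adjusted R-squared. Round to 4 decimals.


Plug in: Adj R^2 = 1 - (1 - 0.8135) * 37/29.
= 1 - 0.1865 * 37/29
= 1 - 6.9005 / 29
= 1 - 0.2379 = 0.7621.

0.7621


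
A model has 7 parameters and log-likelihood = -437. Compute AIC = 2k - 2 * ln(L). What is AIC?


AIC = 2*7 - 2*(-437).
= 14 + 874 = 888.

888


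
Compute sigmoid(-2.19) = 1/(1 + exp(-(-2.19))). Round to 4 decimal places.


exp(2.1900) = 8.9352.
1 + exp(-z) = 9.9352.
sigmoid = 1/9.9352 = 0.1007.

0.1007


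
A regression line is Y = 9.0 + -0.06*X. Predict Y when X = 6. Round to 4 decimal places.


Predicted value:
Y = 9.0 + (-0.06)(6) = 9.0 + -0.3600 = 8.6400.

8.6400


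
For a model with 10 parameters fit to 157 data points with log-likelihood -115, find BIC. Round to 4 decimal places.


k * ln(n) = 10 * ln(157) = 10 * 5.056246 = 50.562460.
-2 * loglik = -2 * (-115) = 230.
BIC = 50.562460 + 230 = 280.562460, which rounds to 280.5625.

280.5625


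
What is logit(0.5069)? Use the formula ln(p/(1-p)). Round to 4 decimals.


The odds are p/(1-p) = 0.5069 / 0.4931 = 1.0280.
logit(p) = ln(1.0280) = 0.0276.

0.0276


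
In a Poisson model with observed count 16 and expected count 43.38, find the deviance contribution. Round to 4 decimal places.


y/mu = 16/43.38 = 0.368834 (approx.), and ln(16/43.38) = -0.997410.
y * ln(y/mu) = 16 * -0.997410 = -15.958560.
y - mu = -27.38.
D = 2 * (-15.958560 - -27.38) = 22.842880, which rounds to 22.8429.

22.8429


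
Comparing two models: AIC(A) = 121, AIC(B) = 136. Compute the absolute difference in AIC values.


|AIC_A - AIC_B| = |121 - 136| = 15.
Model A is preferred (lower AIC).

15


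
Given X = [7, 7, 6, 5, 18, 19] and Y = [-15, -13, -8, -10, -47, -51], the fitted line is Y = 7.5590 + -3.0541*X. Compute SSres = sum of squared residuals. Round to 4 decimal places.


Predicted values from Y = 7.5590 + -3.0541*X.
Residuals: [-1.1803, 0.8197, 2.7656, -2.2885, 0.4148, -0.5311].
SSres = 15.4049.

15.4049


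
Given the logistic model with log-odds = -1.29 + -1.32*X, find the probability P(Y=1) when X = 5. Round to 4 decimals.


Linear predictor: z = -1.29 + -1.32 * 5 = -7.8900.
P = 1/(1 + exp(7.8900)) = 1/(1 + 2670.4439) = 0.0004.

0.0004


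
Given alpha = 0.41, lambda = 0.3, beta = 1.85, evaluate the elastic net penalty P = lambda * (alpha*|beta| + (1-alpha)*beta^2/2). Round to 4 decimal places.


L1 component = 0.41 * |1.85| = 0.7585.
L2 component = 0.59 * 1.85^2 / 2 = 1.0096.
Penalty = 0.3 * (0.7585 + 1.0096) = 0.3 * 1.7681 = 0.5304.

0.5304


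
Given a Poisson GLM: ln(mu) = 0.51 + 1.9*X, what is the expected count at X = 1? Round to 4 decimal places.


Compute eta = 0.51 + 1.9 * 1 = 2.4100.
Apply inverse link: mu = e^2.4100 = 11.1340.

11.1340


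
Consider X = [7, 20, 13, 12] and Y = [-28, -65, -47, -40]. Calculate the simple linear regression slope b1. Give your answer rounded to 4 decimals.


First compute the means: xbar = 13.0000, ybar = -45.0000.
Then S_xx = sum((xi - xbar)^2) = 86.0000.
S_xy = sum((xi - xbar)(yi - ybar)) = -247.0000.
b1 = S_xy / S_xx = -247.0000 / 86.0000 = -2.8721.

-2.8721


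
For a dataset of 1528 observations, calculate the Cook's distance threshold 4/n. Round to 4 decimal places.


Cook's distance cutoff = 4/n = 4/1528.
= 0.0026.

0.0026


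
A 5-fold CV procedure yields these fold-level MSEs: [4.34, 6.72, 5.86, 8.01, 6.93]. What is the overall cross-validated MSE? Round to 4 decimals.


Add all fold MSEs: 31.8600.
Divide by k = 5: 31.8600/5 = 6.3720.

6.3720


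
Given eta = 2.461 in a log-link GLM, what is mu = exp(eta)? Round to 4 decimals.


mu = exp(eta) = exp(2.461).
= 11.7165.

11.7165


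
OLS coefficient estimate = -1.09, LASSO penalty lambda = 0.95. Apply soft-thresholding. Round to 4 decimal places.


Check: |-1.09| = 1.09 vs lambda = 0.95.
Since |beta| > lambda, coefficient = sign(beta)*(|beta| - lambda) = -0.1400.
Soft-thresholded coefficient = -0.1400.

-0.1400


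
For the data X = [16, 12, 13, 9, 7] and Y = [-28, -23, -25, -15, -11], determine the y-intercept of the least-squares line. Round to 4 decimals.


The slope is b1 = -1.9959.
Sample means are xbar = 11.4000 and ybar = -20.4000.
Intercept: b0 = -20.4000 - (-1.9959)(11.4000) = 2.3537.

2.3537


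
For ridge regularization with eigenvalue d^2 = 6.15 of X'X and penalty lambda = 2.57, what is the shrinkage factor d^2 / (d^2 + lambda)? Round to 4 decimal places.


Compute the denominator: 6.15 + 2.57 = 8.7200.
Shrinkage factor = 6.15 / 8.7200 = 0.7053.

0.7053


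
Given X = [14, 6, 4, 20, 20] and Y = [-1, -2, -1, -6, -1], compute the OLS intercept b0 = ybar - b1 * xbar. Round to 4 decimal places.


First find the slope: b1 = -0.1276.
Means: xbar = 12.8000, ybar = -2.2000.
b0 = ybar - b1 * xbar = -2.2000 - -0.1276 * 12.8000 = -0.5664.

-0.5664


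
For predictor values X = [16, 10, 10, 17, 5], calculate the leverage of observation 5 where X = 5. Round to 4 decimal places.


Compute xbar = 11.6000 with n = 5 observations.
SXX = 97.2000.
Leverage = 1/5 + (5 - 11.6000)^2/97.2000 = 0.6481.

0.6481


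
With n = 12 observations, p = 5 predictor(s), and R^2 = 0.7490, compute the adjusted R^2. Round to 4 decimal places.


Plug in: Adj R^2 = 1 - (1 - 0.7490) * 11/6.
= 1 - 0.2510 * 11/6
= 1 - 2.7610 / 6
= 1 - 0.4602 = 0.5398.

0.5398


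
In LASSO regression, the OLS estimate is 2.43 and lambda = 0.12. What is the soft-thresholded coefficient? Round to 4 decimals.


|beta_OLS| = 2.43.
lambda = 0.12.
Since |beta| > lambda, coefficient = sign(beta)*(|beta| - lambda) = 2.3100.
Result = 2.3100.

2.3100


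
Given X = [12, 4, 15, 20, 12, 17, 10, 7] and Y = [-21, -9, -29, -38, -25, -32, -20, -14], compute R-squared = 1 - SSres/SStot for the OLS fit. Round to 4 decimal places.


Fit the OLS line: b0 = -1.5527, b1 = -1.8101.
SSres = 8.6156.
SStot = 634.0000.
R^2 = 1 - 8.6156/634.0000 = 0.9864.

0.9864


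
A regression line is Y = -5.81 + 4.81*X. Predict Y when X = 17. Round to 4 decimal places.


Plug X = 17 into Y = -5.81 + 4.81*X:
Y = -5.81 + 81.7700 = 75.9600.

75.9600


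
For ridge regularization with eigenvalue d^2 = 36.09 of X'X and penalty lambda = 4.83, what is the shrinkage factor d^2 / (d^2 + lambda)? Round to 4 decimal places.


Denominator = d^2 + lambda = 36.09 + 4.83 = 40.9200.
Shrinkage = 36.09 / 40.9200 = 0.8820.

0.8820


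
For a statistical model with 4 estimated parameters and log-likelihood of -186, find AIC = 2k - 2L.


Compute:
2k = 2*4 = 8.
-2*loglik = -2*(-186) = 372.
AIC = 8 + 372 = 380.

380


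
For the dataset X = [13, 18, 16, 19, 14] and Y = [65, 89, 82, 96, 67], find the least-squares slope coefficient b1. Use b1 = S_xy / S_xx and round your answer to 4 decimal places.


First compute the means: xbar = 16.0000, ybar = 79.8000.
Then S_xx = sum((xi - xbar)^2) = 26.0000.
S_xy = sum((xi - xbar)(yi - ybar)) = 137.0000.
b1 = S_xy / S_xx = 137.0000 / 26.0000 = 5.2692.

5.2692


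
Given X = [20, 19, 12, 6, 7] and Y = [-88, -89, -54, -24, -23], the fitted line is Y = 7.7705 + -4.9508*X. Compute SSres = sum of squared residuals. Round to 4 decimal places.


Predicted values from Y = 7.7705 + -4.9508*X.
Residuals: [3.2455, -2.7053, -2.3609, -2.0657, 3.8851].
SSres = 42.7869.

42.7869


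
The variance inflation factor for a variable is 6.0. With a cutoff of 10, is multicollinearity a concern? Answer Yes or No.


The threshold is 10.
VIF = 6.0 is < 10.
Multicollinearity indication: No.

No


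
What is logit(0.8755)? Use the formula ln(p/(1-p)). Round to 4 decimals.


Compute the odds: 0.8755/0.1245 = 7.0321.
Take the natural log: ln(7.0321) = 1.9505.

1.9505


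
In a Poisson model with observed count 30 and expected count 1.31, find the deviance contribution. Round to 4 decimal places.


Compute y*ln(y/mu) = 30*ln(30/1.31) = 30*3.131170 = 93.935100.
y - mu = 28.69.
D = 2*(93.935100 - (28.69)) = 130.490200, which rounds to 130.4902.

130.4902


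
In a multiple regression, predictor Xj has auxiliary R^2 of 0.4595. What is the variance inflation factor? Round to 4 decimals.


VIF = 1 / (1 - 0.4595).
= 1 / 0.5405 = 1.8501.

1.8501


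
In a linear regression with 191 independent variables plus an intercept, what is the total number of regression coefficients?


Each predictor gets one coefficient, plus one intercept.
Total parameters = 191 + 1 = 192.

192


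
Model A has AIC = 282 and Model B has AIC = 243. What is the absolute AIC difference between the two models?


Compute |282 - 243| = 39.
Model B has the smaller AIC.

39


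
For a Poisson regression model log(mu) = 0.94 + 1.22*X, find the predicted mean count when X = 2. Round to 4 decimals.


Linear predictor: eta = 0.94 + (1.22)(2) = 3.3800.
Expected count: mu = exp(3.3800) = 29.3708.

29.3708


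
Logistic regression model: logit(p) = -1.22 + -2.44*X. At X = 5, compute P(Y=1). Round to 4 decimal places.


Linear predictor: z = -1.22 + -2.44 * 5 = -13.4200.
P = 1/(1 + exp(13.4200)) = 1/(1 + 673336.1743) = 0.0000.

0.0000


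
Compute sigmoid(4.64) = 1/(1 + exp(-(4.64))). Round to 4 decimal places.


exp(-4.6400) = 0.0097.
1 + exp(-z) = 1.0097.
sigmoid = 1/1.0097 = 0.9904.

0.9904


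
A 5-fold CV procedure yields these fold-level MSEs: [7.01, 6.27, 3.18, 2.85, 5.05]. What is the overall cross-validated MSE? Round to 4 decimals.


Total MSE across folds = 24.3600.
CV-MSE = 24.3600/5 = 4.8720.

4.8720


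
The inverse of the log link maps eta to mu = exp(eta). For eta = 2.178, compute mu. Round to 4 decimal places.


mu = exp(eta) = exp(2.178).
= 8.8286.

8.8286


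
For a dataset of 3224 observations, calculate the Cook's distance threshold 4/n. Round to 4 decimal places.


Cook's distance cutoff = 4/n = 4/3224.
= 0.0012.

0.0012


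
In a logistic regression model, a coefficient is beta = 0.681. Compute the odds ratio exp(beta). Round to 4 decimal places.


The odds ratio is computed as:
OR = e^(0.681) = 1.9759.

1.9759


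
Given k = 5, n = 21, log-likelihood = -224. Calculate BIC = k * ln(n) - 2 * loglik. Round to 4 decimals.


Compute k*ln(n) = 5*ln(21) = 5*3.044522 = 15.222610.
Then -2*loglik = 448.
BIC = 15.222610 + 448 = 463.222610, which rounds to 463.2226.

463.2226


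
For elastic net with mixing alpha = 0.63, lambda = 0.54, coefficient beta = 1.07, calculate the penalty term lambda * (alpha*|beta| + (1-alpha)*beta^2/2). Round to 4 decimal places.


L1 component = 0.63 * |1.07| = 0.6741.
L2 component = 0.37 * 1.07^2 / 2 = 0.2118.
Penalty = 0.54 * (0.6741 + 0.2118) = 0.54 * 0.8859 = 0.4784.

0.4784


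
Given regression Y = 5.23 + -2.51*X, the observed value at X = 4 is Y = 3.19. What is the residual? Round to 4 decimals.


Predicted = 5.23 + -2.51 * 4 = -4.8100.
Residual = 3.19 - -4.8100 = 8.0000.

8.0000


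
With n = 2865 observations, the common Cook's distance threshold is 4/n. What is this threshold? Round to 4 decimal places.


Cook's distance cutoff = 4/n = 4/2865.
= 0.0014.

0.0014


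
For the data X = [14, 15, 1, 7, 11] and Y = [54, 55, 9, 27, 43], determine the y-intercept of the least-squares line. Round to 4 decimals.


First find the slope: b1 = 3.4085.
Means: xbar = 9.6000, ybar = 37.6000.
b0 = ybar - b1 * xbar = 37.6000 - 3.4085 * 9.6000 = 4.8780.

4.8780


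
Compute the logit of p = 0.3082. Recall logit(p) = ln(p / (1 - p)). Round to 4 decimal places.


1 - p = 0.6918.
p/(1-p) = 0.4455.
logit = ln(0.4455) = -0.8085.

-0.8085


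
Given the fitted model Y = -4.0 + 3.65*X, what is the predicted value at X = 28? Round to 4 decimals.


Plug X = 28 into Y = -4.0 + 3.65*X:
Y = -4.0 + 102.2000 = 98.2000.

98.2000


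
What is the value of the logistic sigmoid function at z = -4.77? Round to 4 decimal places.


exp(4.7700) = 117.9192.
1 + exp(-z) = 118.9192.
sigmoid = 1/118.9192 = 0.0084.

0.0084


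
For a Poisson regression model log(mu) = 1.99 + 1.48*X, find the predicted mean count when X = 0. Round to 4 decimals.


eta = 1.99 + 1.48 * 0 = 1.9900.
mu = exp(1.9900) = 7.3155.

7.3155


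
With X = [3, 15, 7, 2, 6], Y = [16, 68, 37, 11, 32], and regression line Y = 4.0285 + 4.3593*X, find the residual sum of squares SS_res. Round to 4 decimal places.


Compute predicted values, then residuals = yi - yhat_i.
Residuals: [-1.1064, -1.4180, 2.4564, -1.7471, 1.8157].
SSres = sum(residual^2) = 15.6179.

15.6179


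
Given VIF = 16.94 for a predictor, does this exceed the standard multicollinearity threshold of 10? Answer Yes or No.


Compare VIF = 16.94 to the threshold of 10.
16.94 >= 10, so the answer is Yes.

Yes


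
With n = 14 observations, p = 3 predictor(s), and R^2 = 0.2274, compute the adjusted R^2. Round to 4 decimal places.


Using the formula:
(1 - 0.2274) = 0.7726.
Multiply by 13/10: 0.7726 * 13 = 10.0438, then 10.0438 / 10 = 1.0044.
Adj R^2 = 1 - 1.0044 = -0.0044.

-0.0044


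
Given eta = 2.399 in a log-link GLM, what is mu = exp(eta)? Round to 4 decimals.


Apply the inverse link:
mu = e^2.399 = 11.0122.

11.0122


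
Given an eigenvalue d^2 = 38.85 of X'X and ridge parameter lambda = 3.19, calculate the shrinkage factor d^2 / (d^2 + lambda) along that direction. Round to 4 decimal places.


Compute the denominator: 38.85 + 3.19 = 42.0400.
Shrinkage factor = 38.85 / 42.0400 = 0.9241.

0.9241


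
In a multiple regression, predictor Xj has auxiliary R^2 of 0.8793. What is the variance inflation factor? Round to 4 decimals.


Using VIF = 1/(1 - R^2_j):
1 - 0.8793 = 0.1207.
VIF = 8.2850.

8.2850


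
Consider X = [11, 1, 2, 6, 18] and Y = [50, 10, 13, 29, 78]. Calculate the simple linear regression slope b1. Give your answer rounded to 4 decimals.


First compute the means: xbar = 7.6000, ybar = 36.0000.
Then S_xx = sum((xi - xbar)^2) = 197.2000.
S_xy = sum((xi - xbar)(yi - ybar)) = 796.0000.
b1 = S_xy / S_xx = 796.0000 / 197.2000 = 4.0365.

4.0365


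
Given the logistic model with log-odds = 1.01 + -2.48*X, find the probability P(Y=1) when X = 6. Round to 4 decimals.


Linear predictor: z = 1.01 + -2.48 * 6 = -13.8700.
P = 1/(1 + exp(13.8700)) = 1/(1 + 1056001.3271) = 0.0000.

0.0000


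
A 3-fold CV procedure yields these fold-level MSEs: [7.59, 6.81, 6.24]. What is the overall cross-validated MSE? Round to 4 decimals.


Sum of fold MSEs = 20.6400.
Average = 20.6400 / 3 = 6.8800.

6.8800


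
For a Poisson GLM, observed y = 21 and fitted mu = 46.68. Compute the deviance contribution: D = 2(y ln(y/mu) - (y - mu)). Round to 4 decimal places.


y/mu = 21/46.68 = 0.449871 (approx.), and ln(21/46.68) = -0.798793.
y * ln(y/mu) = 21 * -0.798793 = -16.774653.
y - mu = -25.68.
D = 2 * (-16.774653 - -25.68) = 17.810694, which rounds to 17.8107.

17.8107


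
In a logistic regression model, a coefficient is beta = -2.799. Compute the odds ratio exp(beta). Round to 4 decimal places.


The odds ratio is computed as:
OR = e^(-2.799) = 0.0609.

0.0609


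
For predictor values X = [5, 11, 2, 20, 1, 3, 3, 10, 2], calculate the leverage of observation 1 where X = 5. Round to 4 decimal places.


Compute xbar = 6.3333 with n = 9 observations.
SXX = 312.0000.
Leverage = 1/9 + (5 - 6.3333)^2/312.0000 = 0.1168.

0.1168


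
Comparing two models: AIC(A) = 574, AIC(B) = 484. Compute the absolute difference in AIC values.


Compute |574 - 484| = 90.
Model B has the smaller AIC.

90


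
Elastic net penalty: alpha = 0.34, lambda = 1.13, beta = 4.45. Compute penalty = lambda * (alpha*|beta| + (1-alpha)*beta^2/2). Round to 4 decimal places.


L1 component = 0.34 * |4.45| = 1.5130.
L2 component = 0.66 * 4.45^2 / 2 = 6.5348.
Penalty = 1.13 * (1.5130 + 6.5348) = 1.13 * 8.0478 = 9.0940.

9.0940


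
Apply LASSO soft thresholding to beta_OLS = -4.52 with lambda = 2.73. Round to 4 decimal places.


Check: |-4.52| = 4.52 vs lambda = 2.73.
Since |beta| > lambda, coefficient = sign(beta)*(|beta| - lambda) = -1.7900.
Soft-thresholded coefficient = -1.7900.

-1.7900


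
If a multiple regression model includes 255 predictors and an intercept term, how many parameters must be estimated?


Including the intercept, the model has 255 predictor coefficients + 1 intercept.
Total = 256.

256


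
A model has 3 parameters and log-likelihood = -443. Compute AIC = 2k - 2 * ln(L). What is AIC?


Compute:
2k = 2*3 = 6.
-2*loglik = -2*(-443) = 886.
AIC = 6 + 886 = 892.

892


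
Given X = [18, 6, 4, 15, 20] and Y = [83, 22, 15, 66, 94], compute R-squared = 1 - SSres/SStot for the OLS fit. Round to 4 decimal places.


The fitted line is Y = -6.5135 + 4.9614*X.
SSres = 9.6911, SStot = 5110.0000.
R^2 = 1 - SSres/SStot = 0.9981.

0.9981


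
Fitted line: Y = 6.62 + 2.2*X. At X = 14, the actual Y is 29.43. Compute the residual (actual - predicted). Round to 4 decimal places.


Fitted value at X = 14 is yhat = 6.62 + 2.2*14 = 37.4200.
Residual = 29.43 - 37.4200 = -7.9900.

-7.9900


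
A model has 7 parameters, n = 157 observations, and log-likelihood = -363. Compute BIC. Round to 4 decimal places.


Compute k*ln(n) = 7*ln(157) = 7*5.056246 = 35.393722.
Then -2*loglik = 726.
BIC = 35.393722 + 726 = 761.393722, which rounds to 761.3937.

761.3937


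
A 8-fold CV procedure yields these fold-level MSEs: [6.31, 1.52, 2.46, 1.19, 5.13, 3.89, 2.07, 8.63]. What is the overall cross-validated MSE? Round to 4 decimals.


Sum of fold MSEs = 31.2000.
Average = 31.2000 / 8 = 3.9000.

3.9000


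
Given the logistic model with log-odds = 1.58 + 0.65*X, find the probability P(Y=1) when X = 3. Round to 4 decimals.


Linear predictor: z = 1.58 + 0.65 * 3 = 3.5300.
P = 1/(1 + exp(-3.5300)) = 1/(1 + 0.0293) = 0.9715.

0.9715


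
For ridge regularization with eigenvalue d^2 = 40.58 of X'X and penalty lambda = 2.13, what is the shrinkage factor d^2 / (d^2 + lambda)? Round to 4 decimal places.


Denominator = d^2 + lambda = 40.58 + 2.13 = 42.7100.
Shrinkage = 40.58 / 42.7100 = 0.9501.

0.9501


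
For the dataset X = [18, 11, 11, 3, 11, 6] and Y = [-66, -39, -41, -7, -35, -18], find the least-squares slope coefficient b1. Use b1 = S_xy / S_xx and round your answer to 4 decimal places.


Calculate xbar = 10.0000, ybar = -34.3333.
S_xx = 132.0000, S_xy = -522.0000.
Using b1 = S_xy / S_xx = -522.0000 / 132.0000, we get b1 = -3.9545.

-3.9545


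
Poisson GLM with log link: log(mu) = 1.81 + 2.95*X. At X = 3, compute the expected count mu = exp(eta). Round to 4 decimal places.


eta = 1.81 + 2.95 * 3 = 10.6600.
mu = exp(10.6600) = 42616.6372.

42616.6372


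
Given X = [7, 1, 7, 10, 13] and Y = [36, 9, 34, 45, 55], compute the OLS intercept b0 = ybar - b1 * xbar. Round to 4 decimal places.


First find the slope: b1 = 3.8333.
Means: xbar = 7.6000, ybar = 35.8000.
b0 = ybar - b1 * xbar = 35.8000 - 3.8333 * 7.6000 = 6.6667.

6.6667


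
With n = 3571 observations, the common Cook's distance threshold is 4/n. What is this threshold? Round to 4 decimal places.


Cook's distance cutoff = 4/n = 4/3571.
= 0.0011.

0.0011


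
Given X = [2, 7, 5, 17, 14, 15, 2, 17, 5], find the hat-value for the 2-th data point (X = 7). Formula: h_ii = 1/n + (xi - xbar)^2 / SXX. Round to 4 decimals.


Compute xbar = 9.3333 with n = 9 observations.
SXX = 322.0000.
Leverage = 1/9 + (7 - 9.3333)^2/322.0000 = 0.1280.

0.1280


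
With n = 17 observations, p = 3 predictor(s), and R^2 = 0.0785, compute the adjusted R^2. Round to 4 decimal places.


Plug in: Adj R^2 = 1 - (1 - 0.0785) * 16/13.
= 1 - 0.9215 * 16/13
= 1 - 14.7440 / 13
= 1 - 1.1342 = -0.1342.

-0.1342


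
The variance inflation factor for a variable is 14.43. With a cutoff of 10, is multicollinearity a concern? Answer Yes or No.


The threshold is 10.
VIF = 14.43 is >= 10.
Multicollinearity indication: Yes.

Yes


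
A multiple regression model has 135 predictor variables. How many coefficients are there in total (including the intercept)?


Total coefficients = number of predictors + 1 (for the intercept).
= 135 + 1 = 136.

136


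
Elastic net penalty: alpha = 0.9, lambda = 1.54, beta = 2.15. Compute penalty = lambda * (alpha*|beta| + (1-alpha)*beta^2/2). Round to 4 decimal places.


L1 component = 0.9 * |2.15| = 1.9350.
L2 component = 0.1 * 2.15^2 / 2 = 0.2311.
Penalty = 1.54 * (1.9350 + 0.2311) = 1.54 * 2.1661 = 3.3358.

3.3358


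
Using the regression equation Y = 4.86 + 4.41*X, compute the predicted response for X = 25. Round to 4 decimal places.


Plug X = 25 into Y = 4.86 + 4.41*X:
Y = 4.86 + 110.2500 = 115.1100.

115.1100


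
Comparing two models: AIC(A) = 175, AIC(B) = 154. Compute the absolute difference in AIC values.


Absolute difference = |175 - 154| = 21.
The model with lower AIC (B) is preferred.

21


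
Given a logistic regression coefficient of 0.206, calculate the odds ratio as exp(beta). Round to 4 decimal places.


Odds ratio = exp(beta) = exp(0.206).
= 1.2288.

1.2288


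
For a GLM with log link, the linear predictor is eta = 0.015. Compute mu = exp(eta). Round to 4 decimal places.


Apply the inverse link:
mu = e^0.015 = 1.0151.

1.0151


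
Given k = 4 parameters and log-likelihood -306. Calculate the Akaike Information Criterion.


AIC = 2*4 - 2*(-306).
= 8 + 612 = 620.

620


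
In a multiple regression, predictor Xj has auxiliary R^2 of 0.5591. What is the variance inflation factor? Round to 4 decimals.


VIF = 1 / (1 - 0.5591).
= 1 / 0.4409 = 2.2681.

2.2681


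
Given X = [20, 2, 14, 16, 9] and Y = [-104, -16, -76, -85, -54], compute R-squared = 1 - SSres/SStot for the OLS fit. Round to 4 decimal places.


Fit the OLS line: b0 = -7.8351, b1 = -4.8496.
SSres = 9.6380.
SStot = 4544.0000.
R^2 = 1 - 9.6380/4544.0000 = 0.9979.

0.9979


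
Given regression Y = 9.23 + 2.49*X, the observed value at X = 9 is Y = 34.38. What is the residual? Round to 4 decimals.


Fitted value at X = 9 is yhat = 9.23 + 2.49*9 = 31.6400.
Residual = 34.38 - 31.6400 = 2.7400.

2.7400


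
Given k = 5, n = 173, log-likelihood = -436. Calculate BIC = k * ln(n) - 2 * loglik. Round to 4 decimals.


Compute k*ln(n) = 5*ln(173) = 5*5.153292 = 25.766460.
Then -2*loglik = 872.
BIC = 25.766460 + 872 = 897.766460, which rounds to 897.7665.

897.7665


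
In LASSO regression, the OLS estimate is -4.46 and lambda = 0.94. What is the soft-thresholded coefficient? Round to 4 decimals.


Check: |-4.46| = 4.46 vs lambda = 0.94.
Since |beta| > lambda, coefficient = sign(beta)*(|beta| - lambda) = -3.5200.
Soft-thresholded coefficient = -3.5200.

-3.5200


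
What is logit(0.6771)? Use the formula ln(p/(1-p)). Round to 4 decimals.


1 - p = 0.3229.
p/(1-p) = 2.0969.
logit = ln(2.0969) = 0.7405.

0.7405


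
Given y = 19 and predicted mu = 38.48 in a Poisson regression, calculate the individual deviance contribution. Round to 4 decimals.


y/mu = 19/38.48 = 0.493763 (approx.), and ln(19/38.48) = -0.705700.
y * ln(y/mu) = 19 * -0.705700 = -13.408300.
y - mu = -19.48.
D = 2 * (-13.408300 - -19.48) = 12.143400, which rounds to 12.1434.

12.1434


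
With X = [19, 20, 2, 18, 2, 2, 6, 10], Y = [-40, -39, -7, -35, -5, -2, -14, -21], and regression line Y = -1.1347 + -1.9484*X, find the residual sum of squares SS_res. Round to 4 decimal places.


For each point, residual = actual - predicted.
Residuals: [-1.8457, 1.1027, -1.9685, 1.2059, 0.0315, 3.0315, -1.1749, -0.3813].
Sum of squared residuals = 20.6685.

20.6685


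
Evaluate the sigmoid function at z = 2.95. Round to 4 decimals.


exp(-2.9500) = 0.0523.
1 + exp(-z) = 1.0523.
sigmoid = 1/1.0523 = 0.9503.

0.9503


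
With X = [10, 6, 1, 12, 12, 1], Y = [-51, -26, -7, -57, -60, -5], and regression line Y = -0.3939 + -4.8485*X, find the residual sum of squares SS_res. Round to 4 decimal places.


Predicted values from Y = -0.3939 + -4.8485*X.
Residuals: [-2.1211, 3.4849, -1.7576, 1.5759, -1.4241, 0.2424].
SSres = 24.3030.

24.3030


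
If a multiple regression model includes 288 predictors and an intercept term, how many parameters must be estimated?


Including the intercept, the model has 288 predictor coefficients + 1 intercept.
Total = 289.

289


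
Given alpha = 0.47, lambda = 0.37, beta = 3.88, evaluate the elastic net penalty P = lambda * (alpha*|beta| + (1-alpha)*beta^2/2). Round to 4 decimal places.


Compute:
L1 = 0.47 * 3.88 = 1.8236.
L2 = 0.53 * 3.88^2 / 2 = 3.9894.
Penalty = 0.37 * (1.8236 + 3.9894) = 2.1508.

2.1508


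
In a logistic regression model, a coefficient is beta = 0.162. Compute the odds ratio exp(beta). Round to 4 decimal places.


Odds ratio = exp(beta) = exp(0.162).
= 1.1759.

1.1759


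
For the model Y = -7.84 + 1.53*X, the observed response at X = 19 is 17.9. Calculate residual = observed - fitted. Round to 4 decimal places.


Compute yhat = -7.84 + (1.53)(19) = 21.2300.
Residual = actual - predicted = 17.9 - 21.2300 = -3.3300.

-3.3300


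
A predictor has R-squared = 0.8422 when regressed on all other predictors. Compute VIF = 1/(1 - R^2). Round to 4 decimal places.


Denominator: 1 - 0.8422 = 0.1578.
VIF = 1 / 0.1578 = 6.3371.

6.3371


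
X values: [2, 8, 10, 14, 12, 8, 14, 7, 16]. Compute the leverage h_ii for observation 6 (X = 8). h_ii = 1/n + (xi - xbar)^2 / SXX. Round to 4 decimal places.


Mean of X: xbar = 10.1111.
SXX = 152.8889.
For X = 8: h = 1/9 + (8 - 10.1111)^2/152.8889 = 0.1403.

0.1403


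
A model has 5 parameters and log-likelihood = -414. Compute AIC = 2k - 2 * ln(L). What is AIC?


Compute:
2k = 2*5 = 10.
-2*loglik = -2*(-414) = 828.
AIC = 10 + 828 = 838.

838


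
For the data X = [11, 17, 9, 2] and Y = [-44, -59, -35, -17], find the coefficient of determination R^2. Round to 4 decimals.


After computing the OLS fit (b0=-11.1569, b1=-2.8301):
SSres = 5.6863, SStot = 924.7500.
R^2 = 1 - 5.6863/924.7500 = 0.9939.

0.9939


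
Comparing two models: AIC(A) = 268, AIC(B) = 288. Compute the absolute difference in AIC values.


|AIC_A - AIC_B| = |268 - 288| = 20.
Model A is preferred (lower AIC).

20


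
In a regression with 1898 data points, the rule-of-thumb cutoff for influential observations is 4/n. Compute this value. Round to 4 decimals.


The threshold is 4/n.
4/1898 = 0.0021.

0.0021


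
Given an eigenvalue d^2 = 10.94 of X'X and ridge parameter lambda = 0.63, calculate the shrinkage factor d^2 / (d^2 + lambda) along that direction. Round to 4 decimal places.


Compute the denominator: 10.94 + 0.63 = 11.5700.
Shrinkage factor = 10.94 / 11.5700 = 0.9455.

0.9455


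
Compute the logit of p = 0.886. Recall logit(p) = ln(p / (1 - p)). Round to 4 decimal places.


Compute the odds: 0.886/0.114 = 7.7719.
Take the natural log: ln(7.7719) = 2.0505.

2.0505


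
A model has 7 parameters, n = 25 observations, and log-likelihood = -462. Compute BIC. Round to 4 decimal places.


k * ln(n) = 7 * ln(25) = 7 * 3.218876 = 22.532132.
-2 * loglik = -2 * (-462) = 924.
BIC = 22.532132 + 924 = 946.532132, which rounds to 946.5321.

946.5321


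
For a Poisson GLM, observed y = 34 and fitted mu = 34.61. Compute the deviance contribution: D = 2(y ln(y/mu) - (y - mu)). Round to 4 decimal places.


y/mu = 34/34.61 = 0.982375 (approx.), and ln(34/34.61) = -0.017782.
y * ln(y/mu) = 34 * -0.017782 = -0.604588.
y - mu = -0.61.
D = 2 * (-0.604588 - -0.61) = 0.010824, which rounds to 0.0108.

0.0108


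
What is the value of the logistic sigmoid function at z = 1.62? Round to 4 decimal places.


First, exp(-1.6200) = 0.1979.
Then sigma(z) = 1/(1 + 0.1979) = 0.8348.

0.8348


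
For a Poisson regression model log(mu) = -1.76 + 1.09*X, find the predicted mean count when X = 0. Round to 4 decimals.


eta = -1.76 + 1.09 * 0 = -1.7600.
mu = exp(-1.7600) = 0.1720.

0.1720


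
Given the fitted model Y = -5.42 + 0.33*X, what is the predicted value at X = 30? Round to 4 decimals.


Predicted value:
Y = -5.42 + (0.33)(30) = -5.42 + 9.9000 = 4.4800.

4.4800


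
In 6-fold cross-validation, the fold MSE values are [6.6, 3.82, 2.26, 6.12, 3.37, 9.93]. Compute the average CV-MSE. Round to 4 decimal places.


Add all fold MSEs: 32.1000.
Divide by k = 6: 32.1000/6 = 5.3500.

5.3500


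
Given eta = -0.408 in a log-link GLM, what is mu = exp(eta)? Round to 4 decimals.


mu = exp(eta) = exp(-0.408).
= 0.6650.

0.6650


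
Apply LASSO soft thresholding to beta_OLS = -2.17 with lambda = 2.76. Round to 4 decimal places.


Check: |-2.17| = 2.17 vs lambda = 2.76.
Since |beta| <= lambda, the coefficient is set to 0.
Soft-thresholded coefficient = 0.0000.

0.0000


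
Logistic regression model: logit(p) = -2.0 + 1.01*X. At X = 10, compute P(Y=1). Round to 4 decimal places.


Compute z = -2.0 + (1.01)(10) = 8.1000.
exp(-z) = 0.0003.
P = 1/(1 + 0.0003) = 0.9997.

0.9997


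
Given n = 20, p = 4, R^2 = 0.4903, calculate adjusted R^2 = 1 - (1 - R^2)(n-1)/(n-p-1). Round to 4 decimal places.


Plug in: Adj R^2 = 1 - (1 - 0.4903) * 19/15.
= 1 - 0.5097 * 19/15
= 1 - 9.6843 / 15
= 1 - 0.6456 = 0.3544.

0.3544


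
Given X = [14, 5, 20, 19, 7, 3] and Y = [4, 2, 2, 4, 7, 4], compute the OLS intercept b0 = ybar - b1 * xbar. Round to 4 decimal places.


The slope is b1 = -0.0656.
Sample means are xbar = 11.3333 and ybar = 3.8333.
Intercept: b0 = 3.8333 - (-0.0656)(11.3333) = 4.5767.

4.5767


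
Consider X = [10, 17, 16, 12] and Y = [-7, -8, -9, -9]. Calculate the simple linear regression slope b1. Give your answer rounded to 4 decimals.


Calculate xbar = 13.7500, ybar = -8.2500.
S_xx = 32.7500, S_xy = -4.2500.
Using b1 = S_xy / S_xx = -4.2500 / 32.7500, we get b1 = -0.1298.

-0.1298


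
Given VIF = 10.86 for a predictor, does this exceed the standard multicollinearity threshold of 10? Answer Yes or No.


The threshold is 10.
VIF = 10.86 is >= 10.
Multicollinearity indication: Yes.

Yes


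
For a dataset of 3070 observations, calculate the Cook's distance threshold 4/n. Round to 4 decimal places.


Using the rule of thumb:
Threshold = 4 / 3070 = 0.0013.

0.0013


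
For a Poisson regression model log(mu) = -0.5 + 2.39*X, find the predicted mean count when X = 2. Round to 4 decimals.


eta = -0.5 + 2.39 * 2 = 4.2800.
mu = exp(4.2800) = 72.2404.

72.2404


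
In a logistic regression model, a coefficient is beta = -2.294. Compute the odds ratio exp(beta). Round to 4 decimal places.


Odds ratio = exp(beta) = exp(-2.294).
= 0.1009.

0.1009


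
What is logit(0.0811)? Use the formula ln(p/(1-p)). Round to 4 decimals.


The odds are p/(1-p) = 0.0811 / 0.9189 = 0.0883.
logit(p) = ln(0.0883) = -2.4275.

-2.4275


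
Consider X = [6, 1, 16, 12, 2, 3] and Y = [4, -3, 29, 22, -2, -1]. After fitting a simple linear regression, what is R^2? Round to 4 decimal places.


After computing the OLS fit (b0=-6.9364, b1=2.2655):
SSres = 13.9145, SStot = 954.8333.
R^2 = 1 - 13.9145/954.8333 = 0.9854.

0.9854


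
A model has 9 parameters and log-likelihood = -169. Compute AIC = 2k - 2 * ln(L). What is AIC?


Compute:
2k = 2*9 = 18.
-2*loglik = -2*(-169) = 338.
AIC = 18 + 338 = 356.

356


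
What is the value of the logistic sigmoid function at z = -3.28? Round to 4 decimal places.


exp(3.2800) = 26.5758.
1 + exp(-z) = 27.5758.
sigmoid = 1/27.5758 = 0.0363.

0.0363


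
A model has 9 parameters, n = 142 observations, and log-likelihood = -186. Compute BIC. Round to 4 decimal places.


ln(142) = 4.955827.
k * ln(n) = 9 * 4.955827 = 44.602443.
-2L = 372.
BIC = 44.602443 + 372 = 416.602443, which rounds to 416.6024.

416.6024


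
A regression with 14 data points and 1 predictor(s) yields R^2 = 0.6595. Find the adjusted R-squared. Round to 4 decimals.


Adjusted R^2 = 1 - (1 - R^2) * (n-1)/(n-p-1).
(1 - R^2) = 0.3405.
(n-1)/(n-p-1) = 13/12.
(1 - R^2) * (n-1) = 0.3405 * 13 = 4.4265.
Divide by (n-p-1): 4.4265 / 12 = 0.3689.
Adj R^2 = 1 - 0.3689 = 0.6311.

0.6311


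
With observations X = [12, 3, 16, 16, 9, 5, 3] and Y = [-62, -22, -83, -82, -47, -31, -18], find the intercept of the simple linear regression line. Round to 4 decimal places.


Compute b1 = -4.7610 from the OLS formula.
With xbar = 9.1429 and ybar = -49.2857, the intercept is:
b0 = -49.2857 - -4.7610 * 9.1429 = -5.7566.

-5.7566


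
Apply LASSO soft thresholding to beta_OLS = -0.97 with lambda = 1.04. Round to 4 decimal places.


Check: |-0.97| = 0.97 vs lambda = 1.04.
Since |beta| <= lambda, the coefficient is set to 0.
Soft-thresholded coefficient = 0.0000.

0.0000


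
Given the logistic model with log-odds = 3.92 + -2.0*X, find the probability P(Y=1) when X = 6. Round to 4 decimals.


z = 3.92 + -2.0 * 6 = -8.0800.
Sigmoid: P = 1 / (1 + exp(8.0800)) = 0.0003.

0.0003
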